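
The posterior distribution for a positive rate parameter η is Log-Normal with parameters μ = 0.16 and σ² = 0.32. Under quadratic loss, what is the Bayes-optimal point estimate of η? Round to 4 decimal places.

1.3771

Mode = exp(μ − σ²) = exp(-0.16) = 0.8521.
Mean = exp(μ + σ²/2) = exp(0.320) = 1.3771.
Quadratic loss ⇒ the optimal estimator is the posterior mean.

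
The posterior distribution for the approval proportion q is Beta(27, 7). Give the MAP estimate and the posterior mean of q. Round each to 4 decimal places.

Mode = (27−1)/(27+7−2) = 26/32 = 0.8125.
Mean = 27/(27+7) = 27/34 = 0.7941.

MAP = 0.8125, posterior mean = 0.7941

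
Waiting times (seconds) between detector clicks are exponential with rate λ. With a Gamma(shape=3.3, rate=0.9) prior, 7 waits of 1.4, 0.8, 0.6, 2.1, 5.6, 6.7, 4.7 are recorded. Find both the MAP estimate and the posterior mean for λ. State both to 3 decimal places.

MAP estimate = 0.408, posterior mean = 0.452

Σ times = 21.9. Posterior: Gamma(shape = 3.3+7 = 10.3, rate = 0.9+21.9 = 22.8).
Mode = (α−1)/β = 9.3/22.8 = 0.408.
Mean = α/β = 10.3/22.8 = 0.452.
Right-skewed posterior ⇒ mode < mean.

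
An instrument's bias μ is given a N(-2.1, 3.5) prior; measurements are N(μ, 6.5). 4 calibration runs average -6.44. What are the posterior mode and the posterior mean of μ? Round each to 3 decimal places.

Posterior for μ is Normal. Precision-weighted mean: (1/3.5·-2.1 + 4/6.5·-6.44) / (1/3.5 + 4/6.5) = -5.064.
A Normal posterior is symmetric, so mode = mean.

μ_MAP = -5.064, E[μ|data] = -5.064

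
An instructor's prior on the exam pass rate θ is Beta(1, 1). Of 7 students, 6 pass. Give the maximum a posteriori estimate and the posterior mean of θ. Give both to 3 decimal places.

MAP = 0.857; posterior mean = 0.778

Posterior: Beta(1+6, 1+1) = Beta(7, 2).
Mode = (7−1)/(7+2−2) = 6/7 = 0.857.
With a flat prior the MAP equals the MLE, 6/7.
Mean = 7/(7+2) = 7/9 = 0.778.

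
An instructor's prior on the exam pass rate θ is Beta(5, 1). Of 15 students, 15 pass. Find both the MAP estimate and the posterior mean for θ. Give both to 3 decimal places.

Posterior: Beta(5+15, 1+0) = Beta(20, 1).
Since β = 1 ≤ 1 and α > 1, the Beta density is monotone increasing on [0,1]; the mode is at 1.
Mean = 20/(20+1) = 0.952.

MAP: 1.000. Posterior mean: 0.952.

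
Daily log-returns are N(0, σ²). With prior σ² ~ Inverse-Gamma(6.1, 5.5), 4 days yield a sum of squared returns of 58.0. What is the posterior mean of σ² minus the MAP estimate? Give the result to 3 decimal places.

Posterior: Inverse-Gamma(shape = 6.1+4/2 = 8.1, scale = 5.5+58.0/2 = 34.5).
Mode = β/(α+1) = 34.5/9.1 = 3.791.
Mean = β/(α−1) = 34.5/7.1 = 4.859.
Difference = 4.859 − 3.791 = 1.068.

1.068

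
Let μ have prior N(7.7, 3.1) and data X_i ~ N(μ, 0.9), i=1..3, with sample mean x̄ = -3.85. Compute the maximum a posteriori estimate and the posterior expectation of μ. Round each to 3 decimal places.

Posterior for μ is Normal. Precision-weighted mean: (1/3.1·7.7 + 3/0.9·-3.85) / (1/3.1 + 3/0.9) = -2.831.
A Normal posterior is symmetric, so mode = mean.

maximum a posteriori estimate = -2.831, posterior expectation = -2.831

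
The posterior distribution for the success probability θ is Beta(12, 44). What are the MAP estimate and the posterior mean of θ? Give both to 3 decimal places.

Mode = (12−1)/(12+44−2) = 11/54 = 0.204.
Mean = 12/(12+44) = 12/56 = 0.214.
Mean > mode: the posterior has a right tail.

MAP = 0.204, posterior mean = 0.214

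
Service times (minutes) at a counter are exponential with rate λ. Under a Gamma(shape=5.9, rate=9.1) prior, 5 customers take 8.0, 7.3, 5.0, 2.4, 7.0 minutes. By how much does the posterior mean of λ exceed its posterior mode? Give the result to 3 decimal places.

Σ times = 29.7. Posterior: Gamma(shape = 5.9+5 = 10.9, rate = 9.1+29.7 = 38.8).
Mode = (α−1)/β = 9.9/38.8 = 0.255.
Mean = α/β = 10.9/38.8 = 0.281.
Difference = 0.281 − 0.255 = 0.026.
Right-skewed posterior ⇒ mode < mean.

0.026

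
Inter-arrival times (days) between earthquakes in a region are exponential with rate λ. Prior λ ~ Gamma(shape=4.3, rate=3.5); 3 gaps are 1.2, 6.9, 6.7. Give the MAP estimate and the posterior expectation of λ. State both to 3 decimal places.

MAP estimate = 0.344, posterior expectation = 0.399

Σ times = 14.8. Posterior: Gamma(shape = 4.3+3 = 7.3, rate = 3.5+14.8 = 18.3).
Mode = (α−1)/β = 6.3/18.3 = 0.344.
Mean = α/β = 7.3/18.3 = 0.399.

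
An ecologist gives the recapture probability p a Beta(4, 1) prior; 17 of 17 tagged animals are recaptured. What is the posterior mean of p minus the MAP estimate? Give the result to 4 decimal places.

-0.0455

Posterior: Beta(4+17, 1+0) = Beta(21, 1).
Since β = 1 ≤ 1 and α > 1, the Beta density is monotone increasing on [0,1]; the mode is at 1.
Mean = 21/(21+1) = 0.9545.
Difference = 0.9545 − 1.0000 = -0.0455.
The posterior is left-skewed, so the mode exceeds the mean.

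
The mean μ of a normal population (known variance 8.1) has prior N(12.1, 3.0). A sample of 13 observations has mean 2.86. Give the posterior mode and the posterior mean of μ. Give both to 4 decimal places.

Posterior for μ is Normal. Precision-weighted mean: (1/3.0·12.1 + 13/8.1·2.86) / (1/3.0 + 13/8.1) = 4.4490.
A Normal posterior is symmetric, so mode = mean.

MAP = 4.4490, posterior mean = 4.4490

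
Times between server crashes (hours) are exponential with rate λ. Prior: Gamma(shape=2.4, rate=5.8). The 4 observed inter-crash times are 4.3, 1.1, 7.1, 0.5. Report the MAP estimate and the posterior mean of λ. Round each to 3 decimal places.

Σ times = 13.0. Posterior: Gamma(shape = 2.4+4 = 6.4, rate = 5.8+13.0 = 18.8).
Mode = (α−1)/β = 5.4/18.8 = 0.287.
Mean = α/β = 6.4/18.8 = 0.340.
The mean is pulled above the mode by the posterior's right skew.

MAP: 0.287. Posterior mean: 0.340.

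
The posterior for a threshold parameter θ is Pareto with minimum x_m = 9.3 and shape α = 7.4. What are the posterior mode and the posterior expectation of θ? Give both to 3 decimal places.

The Pareto density is strictly decreasing on [x_m, ∞), so the mode is x_m = 9.300.
Mean = α·x_m/(α−1) = 7.4·9.3/6.4 = 10.753.

posterior mode = 9.300, posterior expectation = 10.753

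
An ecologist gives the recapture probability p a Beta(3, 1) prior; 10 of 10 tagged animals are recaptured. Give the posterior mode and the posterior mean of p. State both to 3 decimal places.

Posterior: Beta(3+10, 1+0) = Beta(13, 1).
Since β = 1 ≤ 1 and α > 1, the Beta density is monotone increasing on [0,1]; the mode is at 1.
Mean = 13/(13+1) = 0.929.

MAP: 1.000. Posterior mean: 0.929.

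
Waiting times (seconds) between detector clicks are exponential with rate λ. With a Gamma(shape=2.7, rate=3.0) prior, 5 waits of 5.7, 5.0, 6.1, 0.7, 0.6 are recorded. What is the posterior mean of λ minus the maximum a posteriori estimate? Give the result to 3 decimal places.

0.047

Σ times = 18.1. Posterior: Gamma(shape = 2.7+5 = 7.7, rate = 3.0+18.1 = 21.1).
Mode = (α−1)/β = 6.7/21.1 = 0.318.
Mean = α/β = 7.7/21.1 = 0.365.
Difference = 0.365 − 0.318 = 0.047.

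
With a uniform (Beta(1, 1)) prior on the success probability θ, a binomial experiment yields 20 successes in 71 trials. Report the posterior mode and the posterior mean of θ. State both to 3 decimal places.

MAP = 0.282; posterior mean = 0.288

Posterior: Beta(1+20, 1+51) = Beta(21, 52).
Mode = (21−1)/(21+52−2) = 20/71 = 0.282.
With a flat prior the MAP equals the MLE, 20/71.
Mean = 21/(21+52) = 21/73 = 0.288.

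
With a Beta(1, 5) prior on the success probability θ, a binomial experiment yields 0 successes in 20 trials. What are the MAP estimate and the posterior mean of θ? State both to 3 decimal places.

MAP: 0.000. Posterior mean: 0.038.

Posterior: Beta(1+0, 5+20) = Beta(1, 25).
Since α = 1 ≤ 1 and β > 1, the Beta density is monotone decreasing on [0,1]; the mode is at 0.
Mean = 1/(1+25) = 0.038.
Mean > mode: the posterior has a right tail.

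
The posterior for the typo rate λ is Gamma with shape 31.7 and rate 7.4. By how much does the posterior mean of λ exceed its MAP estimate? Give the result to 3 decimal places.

0.135

Mode = (α−1)/β = 30.7/7.4 = 4.149.
Mean = α/β = 31.7/7.4 = 4.284.
Difference = 4.284 − 4.149 = 0.135.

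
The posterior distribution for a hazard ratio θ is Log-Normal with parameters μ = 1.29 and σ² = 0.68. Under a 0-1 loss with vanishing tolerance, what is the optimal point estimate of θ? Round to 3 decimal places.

Mode = exp(μ − σ²) = exp(0.61) = 1.840.
Mean = exp(μ + σ²/2) = exp(1.630) = 5.104.
This is the posterior mode — the MAP estimate.

1.840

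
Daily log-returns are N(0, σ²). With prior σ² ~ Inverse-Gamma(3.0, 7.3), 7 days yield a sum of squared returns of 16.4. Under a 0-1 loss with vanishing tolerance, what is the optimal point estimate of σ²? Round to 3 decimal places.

2.067

Posterior: Inverse-Gamma(shape = 3.0+7/2 = 6.5, scale = 7.3+16.4/2 = 15.5).
Mode = β/(α+1) = 15.5/7.5 = 2.067.
Mean = β/(α−1) = 15.5/5.5 = 2.818.
This is the posterior mode — the MAP estimate.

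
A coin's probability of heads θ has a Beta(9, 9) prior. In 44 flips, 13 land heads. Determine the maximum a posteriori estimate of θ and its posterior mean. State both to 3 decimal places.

Posterior: Beta(9+13, 9+31) = Beta(22, 40).
Mode = (22−1)/(22+40−2) = 21/60 = 0.350.
Mean = 22/(22+40) = 22/62 = 0.355.

maximum a posteriori estimate = 0.350, posterior mean = 0.355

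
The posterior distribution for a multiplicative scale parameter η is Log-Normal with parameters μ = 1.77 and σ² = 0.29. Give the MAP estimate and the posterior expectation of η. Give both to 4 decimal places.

Mode = exp(μ − σ²) = exp(1.48) = 4.3929.
Mean = exp(μ + σ²/2) = exp(1.915) = 6.7869.
Right-skewed posterior ⇒ mode < mean.

η_MAP = 4.3929, E[η|data] = 6.7869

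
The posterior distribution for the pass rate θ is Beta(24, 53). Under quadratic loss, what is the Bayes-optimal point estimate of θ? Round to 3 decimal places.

Mode = (24−1)/(24+53−2) = 23/75 = 0.307.
Mean = 24/(24+53) = 24/77 = 0.312.
Quadratic loss ⇒ the optimal estimator is the posterior mean.

0.312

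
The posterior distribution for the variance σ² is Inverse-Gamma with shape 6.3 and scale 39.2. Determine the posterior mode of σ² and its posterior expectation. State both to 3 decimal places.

posterior mode = 5.370, posterior expectation = 7.396

Mode = β/(α+1) = 39.2/7.3 = 5.370.
Mean = β/(α−1) = 39.2/5.3 = 7.396.
The posterior is right-skewed, so the mean exceeds the mode.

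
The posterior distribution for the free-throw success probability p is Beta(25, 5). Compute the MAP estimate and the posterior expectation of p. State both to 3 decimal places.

MAP: 0.857. Posterior mean: 0.833.

Mode = (25−1)/(25+5−2) = 24/28 = 0.857.
Mean = 25/(25+5) = 25/30 = 0.833.
Left-skewed posterior ⇒ mean < mode.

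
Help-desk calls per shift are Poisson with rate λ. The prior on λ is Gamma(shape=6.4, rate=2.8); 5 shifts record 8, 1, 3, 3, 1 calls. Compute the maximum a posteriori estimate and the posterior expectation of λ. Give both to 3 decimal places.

MAP = 2.744, posterior mean = 2.872

Σ counts = 16. Posterior: Gamma(shape = 6.4+16 = 22.4, rate = 2.8+5 = 7.8).
Mode = (α−1)/β = 21.4/7.8 = 2.744.
Mean = α/β = 22.4/7.8 = 2.872.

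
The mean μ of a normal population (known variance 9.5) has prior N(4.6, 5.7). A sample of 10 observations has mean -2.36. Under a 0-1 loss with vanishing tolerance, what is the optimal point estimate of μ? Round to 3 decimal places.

Posterior for μ is Normal. Precision-weighted mean: (1/5.7·4.6 + 10/9.5·-2.36) / (1/5.7 + 10/9.5) = -1.366.
A Normal posterior is symmetric, so mode = mean.
This is the posterior mode — the MAP estimate.

-1.366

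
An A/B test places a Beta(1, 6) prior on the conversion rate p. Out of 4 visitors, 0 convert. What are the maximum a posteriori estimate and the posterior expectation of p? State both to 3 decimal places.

MAP: 0.000. Posterior mean: 0.091.

Posterior: Beta(1+0, 6+4) = Beta(1, 10).
Since α = 1 ≤ 1 and β > 1, the Beta density is monotone decreasing on [0,1]; the mode is at 0.
Mean = 1/(1+10) = 0.091.
The posterior is right-skewed, so the mean exceeds the mode.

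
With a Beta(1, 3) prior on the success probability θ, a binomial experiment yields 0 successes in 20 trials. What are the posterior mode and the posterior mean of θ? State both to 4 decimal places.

MAP: 0.0000. Posterior mean: 0.0417.

Posterior: Beta(1+0, 3+20) = Beta(1, 23).
Since α = 1 ≤ 1 and β > 1, the Beta density is monotone decreasing on [0,1]; the mode is at 0.
Mean = 1/(1+23) = 0.0417.
The posterior is right-skewed, so the mean exceeds the mode.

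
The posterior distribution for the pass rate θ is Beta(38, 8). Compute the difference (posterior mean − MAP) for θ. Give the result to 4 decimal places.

Mode = (38−1)/(38+8−2) = 37/44 = 0.8409.
Mean = 38/(38+8) = 38/46 = 0.8261.
Difference = 0.8261 − 0.8409 = -0.0148.

-0.0148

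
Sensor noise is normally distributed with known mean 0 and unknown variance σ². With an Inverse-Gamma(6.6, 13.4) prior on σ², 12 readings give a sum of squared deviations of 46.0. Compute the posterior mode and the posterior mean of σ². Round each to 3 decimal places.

Posterior: Inverse-Gamma(shape = 6.6+12/2 = 12.6, scale = 13.4+46.0/2 = 36.4).
Mode = β/(α+1) = 36.4/13.6 = 2.676.
Mean = β/(α−1) = 36.4/11.6 = 3.138.

MAP = 2.676; posterior mean = 3.138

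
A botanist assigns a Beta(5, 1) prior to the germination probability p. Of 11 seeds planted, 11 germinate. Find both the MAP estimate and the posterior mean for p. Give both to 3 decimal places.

Posterior: Beta(5+11, 1+0) = Beta(16, 1).
Since β = 1 ≤ 1 and α > 1, the Beta density is monotone increasing on [0,1]; the mode is at 1.
Mean = 16/(16+1) = 0.941.

p_MAP = 1.000, E[p|data] = 0.941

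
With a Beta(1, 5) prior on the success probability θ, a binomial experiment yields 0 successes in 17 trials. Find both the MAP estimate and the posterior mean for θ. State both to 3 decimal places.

MAP = 0.000; posterior mean = 0.043

Posterior: Beta(1+0, 5+17) = Beta(1, 22).
Since α = 1 ≤ 1 and β > 1, the Beta density is monotone decreasing on [0,1]; the mode is at 0.
Mean = 1/(1+22) = 0.043.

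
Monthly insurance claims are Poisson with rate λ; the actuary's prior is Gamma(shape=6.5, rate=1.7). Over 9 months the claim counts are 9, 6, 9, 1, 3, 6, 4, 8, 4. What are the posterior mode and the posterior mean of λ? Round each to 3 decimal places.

MAP = 5.187; posterior mean = 5.280

Σ counts = 50. Posterior: Gamma(shape = 6.5+50 = 56.5, rate = 1.7+9 = 10.7).
Mode = (α−1)/β = 55.5/10.7 = 5.187.
Mean = α/β = 56.5/10.7 = 5.280.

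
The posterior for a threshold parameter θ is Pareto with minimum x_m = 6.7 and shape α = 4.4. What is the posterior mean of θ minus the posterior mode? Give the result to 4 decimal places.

1.9706

The Pareto density is strictly decreasing on [x_m, ∞), so the mode is x_m = 6.7000.
Mean = α·x_m/(α−1) = 4.4·6.7/3.4 = 8.6706.
Difference = 8.6706 − 6.7000 = 1.9706.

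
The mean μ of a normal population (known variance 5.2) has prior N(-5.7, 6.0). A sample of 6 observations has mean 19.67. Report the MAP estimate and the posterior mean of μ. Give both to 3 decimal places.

MAP estimate = 16.468, posterior mean = 16.468

Posterior for μ is Normal. Precision-weighted mean: (1/6.0·-5.7 + 6/5.2·19.67) / (1/6.0 + 6/5.2) = 16.468.
A Normal posterior is symmetric, so mode = mean.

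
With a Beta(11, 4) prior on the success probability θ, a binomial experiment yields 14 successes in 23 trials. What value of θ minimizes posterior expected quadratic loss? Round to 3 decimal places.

Posterior: Beta(11+14, 4+9) = Beta(25, 13).
Mode = (25−1)/(25+13−2) = 24/36 = 0.667.
Mean = 25/(25+13) = 25/38 = 0.658.
Quadratic loss ⇒ the optimal estimator is the posterior mean.

0.658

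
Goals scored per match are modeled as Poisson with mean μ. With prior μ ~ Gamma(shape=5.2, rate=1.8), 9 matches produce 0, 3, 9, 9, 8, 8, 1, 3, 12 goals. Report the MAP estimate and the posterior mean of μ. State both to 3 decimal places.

Σ counts = 53. Posterior: Gamma(shape = 5.2+53 = 58.2, rate = 1.8+9 = 10.8).
Mode = (α−1)/β = 57.2/10.8 = 5.296.
Mean = α/β = 58.2/10.8 = 5.389.
The mean is pulled above the mode by the posterior's right skew.

MAP = 5.296, posterior mean = 5.389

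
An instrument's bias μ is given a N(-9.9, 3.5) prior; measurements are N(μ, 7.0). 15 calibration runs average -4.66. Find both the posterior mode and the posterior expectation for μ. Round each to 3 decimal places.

MAP = -5.276, posterior mean = -5.276

Posterior for μ is Normal. Precision-weighted mean: (1/3.5·-9.9 + 15/7.0·-4.66) / (1/3.5 + 15/7.0) = -5.276.
A Normal posterior is symmetric, so mode = mean.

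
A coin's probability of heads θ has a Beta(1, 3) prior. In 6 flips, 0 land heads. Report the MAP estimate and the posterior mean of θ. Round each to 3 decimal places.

Posterior: Beta(1+0, 3+6) = Beta(1, 9).
Since α = 1 ≤ 1 and β > 1, the Beta density is monotone decreasing on [0,1]; the mode is at 0.
Mean = 1/(1+9) = 0.100.

MAP estimate = 0.000, posterior mean = 0.100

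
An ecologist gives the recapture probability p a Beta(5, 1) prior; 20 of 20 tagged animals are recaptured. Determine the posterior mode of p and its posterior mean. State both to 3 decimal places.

MAP = 1.000; posterior mean = 0.962

Posterior: Beta(5+20, 1+0) = Beta(25, 1).
Since β = 1 ≤ 1 and α > 1, the Beta density is monotone increasing on [0,1]; the mode is at 1.
Mean = 25/(25+1) = 0.962.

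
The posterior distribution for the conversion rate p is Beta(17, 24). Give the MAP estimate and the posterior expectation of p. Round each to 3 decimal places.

Mode = (17−1)/(17+24−2) = 16/39 = 0.410.
Mean = 17/(17+24) = 17/41 = 0.415.
Right-skewed posterior ⇒ mode < mean.

MAP = 0.410; posterior mean = 0.415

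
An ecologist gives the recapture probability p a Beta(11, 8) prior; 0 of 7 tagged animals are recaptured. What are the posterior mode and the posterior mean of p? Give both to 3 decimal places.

posterior mode = 0.417, posterior mean = 0.423

Posterior: Beta(11+0, 8+7) = Beta(11, 15).
Mode = (11−1)/(11+15−2) = 10/24 = 0.417.
Mean = 11/(11+15) = 11/26 = 0.423.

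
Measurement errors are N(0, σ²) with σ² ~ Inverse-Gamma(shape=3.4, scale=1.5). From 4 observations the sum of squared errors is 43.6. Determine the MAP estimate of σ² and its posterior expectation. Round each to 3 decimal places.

MAP: 3.641. Posterior mean: 5.295.

Posterior: Inverse-Gamma(shape = 3.4+4/2 = 5.4, scale = 1.5+43.6/2 = 23.3).
Mode = β/(α+1) = 23.3/6.4 = 3.641.
Mean = β/(α−1) = 23.3/4.4 = 5.295.
The posterior is right-skewed, so the mean exceeds the mode.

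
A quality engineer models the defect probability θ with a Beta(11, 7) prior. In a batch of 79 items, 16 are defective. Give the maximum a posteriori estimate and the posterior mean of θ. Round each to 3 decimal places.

Posterior: Beta(11+16, 7+63) = Beta(27, 70).
Mode = (27−1)/(27+70−2) = 26/95 = 0.274.
Mean = 27/(27+70) = 27/97 = 0.278.
The mean is pulled above the mode by the posterior's right skew.

MAP = 0.274; posterior mean = 0.278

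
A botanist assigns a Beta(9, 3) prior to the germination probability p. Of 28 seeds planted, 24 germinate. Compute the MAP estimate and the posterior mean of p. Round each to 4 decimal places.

MAP = 0.8421; posterior mean = 0.8250

Posterior: Beta(9+24, 3+4) = Beta(33, 7).
Mode = (33−1)/(33+7−2) = 32/38 = 0.8421.
Mean = 33/(33+7) = 33/40 = 0.8250.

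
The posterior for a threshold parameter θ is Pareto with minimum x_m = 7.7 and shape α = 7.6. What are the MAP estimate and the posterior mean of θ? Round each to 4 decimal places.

MAP estimate = 7.7000, posterior mean = 8.8667

The Pareto density is strictly decreasing on [x_m, ∞), so the mode is x_m = 7.7000.
Mean = α·x_m/(α−1) = 7.6·7.7/6.6 = 8.8667.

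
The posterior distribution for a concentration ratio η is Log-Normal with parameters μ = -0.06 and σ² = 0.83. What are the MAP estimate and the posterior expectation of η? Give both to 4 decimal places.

MAP estimate = 0.4107, posterior expectation = 1.4262

Mode = exp(μ − σ²) = exp(-0.89) = 0.4107.
Mean = exp(μ + σ²/2) = exp(0.355) = 1.4262.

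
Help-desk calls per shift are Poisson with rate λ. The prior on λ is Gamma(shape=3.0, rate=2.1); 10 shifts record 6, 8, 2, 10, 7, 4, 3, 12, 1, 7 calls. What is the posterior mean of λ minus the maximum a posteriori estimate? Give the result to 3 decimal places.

Σ counts = 60. Posterior: Gamma(shape = 3.0+60 = 63.0, rate = 2.1+10 = 12.1).
Mode = (α−1)/β = 62.0/12.1 = 5.124.
Mean = α/β = 63.0/12.1 = 5.207.
Difference = 5.207 − 5.124 = 0.083.

0.083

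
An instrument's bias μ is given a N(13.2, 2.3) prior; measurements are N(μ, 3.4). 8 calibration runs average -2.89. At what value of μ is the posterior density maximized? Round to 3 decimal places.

Posterior for μ is Normal. Precision-weighted mean: (1/2.3·13.2 + 8/3.4·-2.89) / (1/2.3 + 8/3.4) = -0.381.
A Normal posterior is symmetric, so mode = mean.
This is the posterior mode — the MAP estimate.

-0.381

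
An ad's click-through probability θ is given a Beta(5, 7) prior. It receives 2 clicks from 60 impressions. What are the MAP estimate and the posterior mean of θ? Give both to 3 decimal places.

MAP = 0.086; posterior mean = 0.097

Posterior: Beta(5+2, 7+58) = Beta(7, 65).
Mode = (7−1)/(7+65−2) = 6/70 = 0.086.
Mean = 7/(7+65) = 7/72 = 0.097.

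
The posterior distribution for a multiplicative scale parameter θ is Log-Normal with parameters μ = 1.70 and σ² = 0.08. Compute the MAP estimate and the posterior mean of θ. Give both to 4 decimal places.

MAP = 5.0531; posterior mean = 5.6973

Mode = exp(μ − σ²) = exp(1.62) = 5.0531.
Mean = exp(μ + σ²/2) = exp(1.740) = 5.6973.
Right-skewed posterior ⇒ mode < mean.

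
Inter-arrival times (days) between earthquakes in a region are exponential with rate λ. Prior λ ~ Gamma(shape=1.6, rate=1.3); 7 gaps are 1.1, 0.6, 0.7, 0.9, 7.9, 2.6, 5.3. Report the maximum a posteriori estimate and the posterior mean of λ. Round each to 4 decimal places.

maximum a posteriori estimate = 0.3725, posterior mean = 0.4216

Σ times = 19.1. Posterior: Gamma(shape = 1.6+7 = 8.6, rate = 1.3+19.1 = 20.4).
Mode = (α−1)/β = 7.6/20.4 = 0.3725.
Mean = α/β = 8.6/20.4 = 0.4216.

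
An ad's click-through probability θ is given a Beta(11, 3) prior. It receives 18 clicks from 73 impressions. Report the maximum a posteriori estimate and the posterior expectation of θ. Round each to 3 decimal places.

Posterior: Beta(11+18, 3+55) = Beta(29, 58).
Mode = (29−1)/(29+58−2) = 28/85 = 0.329.
Mean = 29/(29+58) = 29/87 = 0.333.

θ_MAP = 0.329, E[θ|data] = 0.333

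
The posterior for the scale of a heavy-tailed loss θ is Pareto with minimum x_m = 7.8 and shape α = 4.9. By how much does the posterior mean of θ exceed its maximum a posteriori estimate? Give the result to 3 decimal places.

2.000

The Pareto density is strictly decreasing on [x_m, ∞), so the mode is x_m = 7.800.
Mean = α·x_m/(α−1) = 4.9·7.8/3.9 = 9.800.
Difference = 9.800 − 7.800 = 2.000.
Right-skewed posterior ⇒ mode < mean.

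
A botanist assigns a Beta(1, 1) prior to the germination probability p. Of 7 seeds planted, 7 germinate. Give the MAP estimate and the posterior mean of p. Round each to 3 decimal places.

p_MAP = 1.000, E[p|data] = 0.889

Posterior: Beta(1+7, 1+0) = Beta(8, 1).
Since β = 1 ≤ 1 and α > 1, the Beta density is monotone increasing on [0,1]; the mode is at 1.
Mean = 8/(8+1) = 0.889.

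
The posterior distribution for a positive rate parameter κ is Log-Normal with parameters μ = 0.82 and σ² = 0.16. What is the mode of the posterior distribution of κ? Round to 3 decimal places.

1.935

Mode = exp(μ − σ²) = exp(0.66) = 1.935.
Mean = exp(μ + σ²/2) = exp(0.900) = 2.460.
This is the posterior mode — the MAP estimate.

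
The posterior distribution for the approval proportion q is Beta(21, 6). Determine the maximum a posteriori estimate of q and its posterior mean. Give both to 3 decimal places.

MAP = 0.800, posterior mean = 0.778

Mode = (21−1)/(21+6−2) = 20/25 = 0.800.
Mean = 21/(21+6) = 21/27 = 0.778.
The mean is pulled below the mode by the posterior's left skew.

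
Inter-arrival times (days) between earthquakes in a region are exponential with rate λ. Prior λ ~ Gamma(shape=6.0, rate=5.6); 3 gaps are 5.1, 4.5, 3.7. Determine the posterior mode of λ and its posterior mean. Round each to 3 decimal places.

Σ times = 13.3. Posterior: Gamma(shape = 6.0+3 = 9.0, rate = 5.6+13.3 = 18.9).
Mode = (α−1)/β = 8.0/18.9 = 0.423.
Mean = α/β = 9.0/18.9 = 0.476.
Right-skewed posterior ⇒ mode < mean.

λ_MAP = 0.423, E[λ|data] = 0.476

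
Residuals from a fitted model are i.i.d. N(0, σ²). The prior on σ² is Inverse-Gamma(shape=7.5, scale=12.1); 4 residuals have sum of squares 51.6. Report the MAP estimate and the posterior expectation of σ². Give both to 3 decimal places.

MAP estimate = 3.610, posterior expectation = 4.459

Posterior: Inverse-Gamma(shape = 7.5+4/2 = 9.5, scale = 12.1+51.6/2 = 37.9).
Mode = β/(α+1) = 37.9/10.5 = 3.610.
Mean = β/(α−1) = 37.9/8.5 = 4.459.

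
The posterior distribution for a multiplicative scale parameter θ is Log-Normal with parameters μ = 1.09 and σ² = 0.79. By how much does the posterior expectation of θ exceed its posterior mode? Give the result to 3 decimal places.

Mode = exp(μ − σ²) = exp(0.30) = 1.350.
Mean = exp(μ + σ²/2) = exp(1.485) = 4.415.
Difference = 4.415 − 1.350 = 3.065.

3.065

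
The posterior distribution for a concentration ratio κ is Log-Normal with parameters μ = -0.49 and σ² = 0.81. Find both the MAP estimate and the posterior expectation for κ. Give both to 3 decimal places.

Mode = exp(μ − σ²) = exp(-1.30) = 0.273.
Mean = exp(μ + σ²/2) = exp(-0.085) = 0.919.

κ_MAP = 0.273, E[κ|data] = 0.919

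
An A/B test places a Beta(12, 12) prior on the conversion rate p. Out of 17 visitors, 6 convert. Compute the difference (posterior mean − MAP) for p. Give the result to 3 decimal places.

Posterior: Beta(12+6, 12+11) = Beta(18, 23).
Mode = (18−1)/(18+23−2) = 17/39 = 0.436.
Mean = 18/(18+23) = 18/41 = 0.439.
Difference = 0.439 − 0.436 = 0.003.

0.003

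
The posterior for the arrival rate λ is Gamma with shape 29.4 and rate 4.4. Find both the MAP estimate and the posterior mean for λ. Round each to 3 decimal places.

Mode = (α−1)/β = 28.4/4.4 = 6.455.
Mean = α/β = 29.4/4.4 = 6.682.

MAP estimate = 6.455, posterior mean = 6.682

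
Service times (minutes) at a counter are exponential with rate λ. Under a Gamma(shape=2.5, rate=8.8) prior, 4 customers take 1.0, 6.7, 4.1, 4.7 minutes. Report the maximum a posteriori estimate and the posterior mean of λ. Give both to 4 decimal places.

Σ times = 16.5. Posterior: Gamma(shape = 2.5+4 = 6.5, rate = 8.8+16.5 = 25.3).
Mode = (α−1)/β = 5.5/25.3 = 0.2174.
Mean = α/β = 6.5/25.3 = 0.2569.
The posterior is right-skewed, so the mean exceeds the mode.

MAP = 0.2174, posterior mean = 0.2569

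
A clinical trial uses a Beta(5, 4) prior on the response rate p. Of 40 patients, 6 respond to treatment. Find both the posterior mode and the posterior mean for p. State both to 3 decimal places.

Posterior: Beta(5+6, 4+34) = Beta(11, 38).
Mode = (11−1)/(11+38−2) = 10/47 = 0.213.
Mean = 11/(11+38) = 11/49 = 0.224.
The posterior is right-skewed, so the mean exceeds the mode.

MAP = 0.213; posterior mean = 0.224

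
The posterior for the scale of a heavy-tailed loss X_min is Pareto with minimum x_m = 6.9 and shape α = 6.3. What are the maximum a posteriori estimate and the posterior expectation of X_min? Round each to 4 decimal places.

maximum a posteriori estimate = 6.9000, posterior expectation = 8.2019

The Pareto density is strictly decreasing on [x_m, ∞), so the mode is x_m = 6.9000.
Mean = α·x_m/(α−1) = 6.3·6.9/5.3 = 8.2019.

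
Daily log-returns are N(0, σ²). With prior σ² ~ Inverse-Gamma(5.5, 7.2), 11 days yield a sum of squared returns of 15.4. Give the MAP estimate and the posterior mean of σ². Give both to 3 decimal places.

MAP: 1.242. Posterior mean: 1.490.

Posterior: Inverse-Gamma(shape = 5.5+11/2 = 11.0, scale = 7.2+15.4/2 = 14.9).
Mode = β/(α+1) = 14.9/12.0 = 1.242.
Mean = β/(α−1) = 14.9/10.0 = 1.490.
The posterior is right-skewed, so the mean exceeds the mode.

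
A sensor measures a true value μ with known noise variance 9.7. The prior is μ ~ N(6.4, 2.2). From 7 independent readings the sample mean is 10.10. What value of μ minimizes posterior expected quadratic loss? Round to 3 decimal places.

8.670

Posterior for μ is Normal. Precision-weighted mean: (1/2.2·6.4 + 7/9.7·10.10) / (1/2.2 + 7/9.7) = 8.670.
A Normal posterior is symmetric, so mode = mean.
Quadratic loss ⇒ the optimal estimator is the posterior mean.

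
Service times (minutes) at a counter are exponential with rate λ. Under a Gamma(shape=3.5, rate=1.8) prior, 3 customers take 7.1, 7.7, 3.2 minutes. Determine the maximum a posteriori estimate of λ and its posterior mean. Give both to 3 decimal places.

MAP: 0.278. Posterior mean: 0.328.

Σ times = 18.0. Posterior: Gamma(shape = 3.5+3 = 6.5, rate = 1.8+18.0 = 19.8).
Mode = (α−1)/β = 5.5/19.8 = 0.278.
Mean = α/β = 6.5/19.8 = 0.328.
The posterior is right-skewed, so the mean exceeds the mode.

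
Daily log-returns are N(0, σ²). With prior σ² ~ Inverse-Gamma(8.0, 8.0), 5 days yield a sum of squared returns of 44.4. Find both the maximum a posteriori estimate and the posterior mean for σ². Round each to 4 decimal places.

Posterior: Inverse-Gamma(shape = 8.0+5/2 = 10.5, scale = 8.0+44.4/2 = 30.2).
Mode = β/(α+1) = 30.2/11.5 = 2.6261.
Mean = β/(α−1) = 30.2/9.5 = 3.1789.
Right-skewed posterior ⇒ mode < mean.

σ²_MAP = 2.6261, E[σ²|data] = 3.1789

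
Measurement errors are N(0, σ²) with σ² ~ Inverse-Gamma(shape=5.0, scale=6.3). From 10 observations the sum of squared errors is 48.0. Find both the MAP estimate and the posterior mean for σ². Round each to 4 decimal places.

MAP = 2.7545; posterior mean = 3.3667

Posterior: Inverse-Gamma(shape = 5.0+10/2 = 10.0, scale = 6.3+48.0/2 = 30.3).
Mode = β/(α+1) = 30.3/11.0 = 2.7545.
Mean = β/(α−1) = 30.3/9.0 = 3.3667.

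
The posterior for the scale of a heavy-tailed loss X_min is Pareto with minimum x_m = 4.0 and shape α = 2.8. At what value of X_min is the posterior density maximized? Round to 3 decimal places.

The Pareto density is strictly decreasing on [x_m, ∞), so the mode is x_m = 4.000.
Mean = α·x_m/(α−1) = 2.8·4.0/1.8 = 6.222.
This is the posterior mode — the MAP estimate.

4.000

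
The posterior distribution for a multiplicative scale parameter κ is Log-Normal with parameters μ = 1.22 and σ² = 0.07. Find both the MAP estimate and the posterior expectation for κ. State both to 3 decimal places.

MAP = 3.158; posterior mean = 3.508

Mode = exp(μ − σ²) = exp(1.15) = 3.158.
Mean = exp(μ + σ²/2) = exp(1.255) = 3.508.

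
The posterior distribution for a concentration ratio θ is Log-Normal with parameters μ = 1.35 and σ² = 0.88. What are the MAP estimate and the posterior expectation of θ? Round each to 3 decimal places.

MAP estimate = 1.600, posterior expectation = 5.989

Mode = exp(μ − σ²) = exp(0.47) = 1.600.
Mean = exp(μ + σ²/2) = exp(1.790) = 5.989.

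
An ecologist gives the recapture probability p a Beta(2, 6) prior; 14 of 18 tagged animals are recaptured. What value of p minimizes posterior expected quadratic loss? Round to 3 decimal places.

Posterior: Beta(2+14, 6+4) = Beta(16, 10).
Mode = (16−1)/(16+10−2) = 15/24 = 0.625.
Mean = 16/(16+10) = 16/26 = 0.615.
Quadratic loss ⇒ the optimal estimator is the posterior mean.

0.615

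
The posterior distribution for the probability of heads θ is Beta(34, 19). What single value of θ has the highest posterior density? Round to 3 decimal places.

Mode = (34−1)/(34+19−2) = 33/51 = 0.647.
Mean = 34/(34+19) = 34/53 = 0.642.
This is the posterior mode — the MAP estimate.

0.647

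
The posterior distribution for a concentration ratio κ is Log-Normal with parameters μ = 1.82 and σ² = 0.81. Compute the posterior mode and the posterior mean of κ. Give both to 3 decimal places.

κ_MAP = 2.746, E[κ|data] = 9.253

Mode = exp(μ − σ²) = exp(1.01) = 2.746.
Mean = exp(μ + σ²/2) = exp(2.225) = 9.253.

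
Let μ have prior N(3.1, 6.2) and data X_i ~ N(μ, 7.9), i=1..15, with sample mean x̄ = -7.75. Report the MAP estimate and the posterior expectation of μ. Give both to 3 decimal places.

Posterior for μ is Normal. Precision-weighted mean: (1/6.2·3.1 + 15/7.9·-7.75) / (1/6.2 + 15/7.9) = -6.900.
A Normal posterior is symmetric, so mode = mean.

MAP = -6.900, posterior mean = -6.900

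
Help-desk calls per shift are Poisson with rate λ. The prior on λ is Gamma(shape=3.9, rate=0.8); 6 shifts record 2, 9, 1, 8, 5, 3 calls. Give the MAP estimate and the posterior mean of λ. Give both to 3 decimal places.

MAP estimate = 4.544, posterior mean = 4.691

Σ counts = 28. Posterior: Gamma(shape = 3.9+28 = 31.9, rate = 0.8+6 = 6.8).
Mode = (α−1)/β = 30.9/6.8 = 4.544.
Mean = α/β = 31.9/6.8 = 4.691.
Right-skewed posterior ⇒ mode < mean.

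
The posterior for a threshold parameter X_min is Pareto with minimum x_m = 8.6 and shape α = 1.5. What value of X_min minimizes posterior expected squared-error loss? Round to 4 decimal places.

25.8000

The Pareto density is strictly decreasing on [x_m, ∞), so the mode is x_m = 8.6000.
Mean = α·x_m/(α−1) = 1.5·8.6/0.5 = 25.8000.
Squared-error loss ⇒ the optimal estimator is the posterior mean.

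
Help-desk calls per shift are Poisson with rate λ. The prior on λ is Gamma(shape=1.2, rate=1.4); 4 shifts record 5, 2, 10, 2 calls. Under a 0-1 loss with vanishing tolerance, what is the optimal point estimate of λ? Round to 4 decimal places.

3.5556

Σ counts = 19. Posterior: Gamma(shape = 1.2+19 = 20.2, rate = 1.4+4 = 5.4).
Mode = (α−1)/β = 19.2/5.4 = 3.5556.
Mean = α/β = 20.2/5.4 = 3.7407.
This is the posterior mode — the MAP estimate.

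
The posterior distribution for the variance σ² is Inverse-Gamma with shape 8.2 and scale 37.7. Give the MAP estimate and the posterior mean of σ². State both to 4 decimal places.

MAP = 4.0978, posterior mean = 5.2361

Mode = β/(α+1) = 37.7/9.2 = 4.0978.
Mean = β/(α−1) = 37.7/7.2 = 5.2361.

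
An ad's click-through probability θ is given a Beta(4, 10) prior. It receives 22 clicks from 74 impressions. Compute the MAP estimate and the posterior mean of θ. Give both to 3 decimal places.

Posterior: Beta(4+22, 10+52) = Beta(26, 62).
Mode = (26−1)/(26+62−2) = 25/86 = 0.291.
Mean = 26/(26+62) = 26/88 = 0.295.

MAP estimate = 0.291, posterior mean = 0.295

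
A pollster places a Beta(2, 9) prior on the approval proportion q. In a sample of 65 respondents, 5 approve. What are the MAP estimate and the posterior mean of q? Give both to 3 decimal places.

MAP estimate = 0.081, posterior mean = 0.092

Posterior: Beta(2+5, 9+60) = Beta(7, 69).
Mode = (7−1)/(7+69−2) = 6/74 = 0.081.
Mean = 7/(7+69) = 7/76 = 0.092.
Right-skewed posterior ⇒ mode < mean.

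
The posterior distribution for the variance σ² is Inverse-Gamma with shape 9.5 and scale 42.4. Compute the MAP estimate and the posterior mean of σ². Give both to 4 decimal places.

MAP = 4.0381; posterior mean = 4.9882

Mode = β/(α+1) = 42.4/10.5 = 4.0381.
Mean = β/(α−1) = 42.4/8.5 = 4.9882.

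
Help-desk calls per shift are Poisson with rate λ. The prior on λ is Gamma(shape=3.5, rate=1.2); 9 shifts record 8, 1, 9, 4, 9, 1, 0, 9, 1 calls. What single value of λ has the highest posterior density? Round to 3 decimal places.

4.363

Σ counts = 42. Posterior: Gamma(shape = 3.5+42 = 45.5, rate = 1.2+9 = 10.2).
Mode = (α−1)/β = 44.5/10.2 = 4.363.
Mean = α/β = 45.5/10.2 = 4.461.
This is the posterior mode — the MAP estimate.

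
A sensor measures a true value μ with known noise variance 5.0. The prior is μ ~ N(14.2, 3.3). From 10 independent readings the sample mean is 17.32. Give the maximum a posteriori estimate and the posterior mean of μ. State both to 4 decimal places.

Posterior for μ is Normal. Precision-weighted mean: (1/3.3·14.2 + 10/5.0·17.32) / (1/3.3 + 10/5.0) = 16.9095.
A Normal posterior is symmetric, so mode = mean.

μ_MAP = 16.9095, E[μ|data] = 16.9095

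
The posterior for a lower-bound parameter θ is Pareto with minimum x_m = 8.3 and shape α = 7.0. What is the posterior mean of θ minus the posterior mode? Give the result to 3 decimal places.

The Pareto density is strictly decreasing on [x_m, ∞), so the mode is x_m = 8.300.
Mean = α·x_m/(α−1) = 7.0·8.3/6.0 = 9.683.
Difference = 9.683 − 8.300 = 1.383.

1.383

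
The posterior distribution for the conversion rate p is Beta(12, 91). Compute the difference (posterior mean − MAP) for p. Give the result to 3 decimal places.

0.008

Mode = (12−1)/(12+91−2) = 11/101 = 0.109.
Mean = 12/(12+91) = 12/103 = 0.117.
Difference = 0.117 − 0.109 = 0.008.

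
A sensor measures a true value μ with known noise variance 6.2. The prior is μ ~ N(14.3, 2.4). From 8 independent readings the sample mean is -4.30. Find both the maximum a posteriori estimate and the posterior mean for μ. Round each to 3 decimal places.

Posterior for μ is Normal. Precision-weighted mean: (1/2.4·14.3 + 8/6.2·-4.30) / (1/2.4 + 8/6.2) = 0.240.
A Normal posterior is symmetric, so mode = mean.

maximum a posteriori estimate = 0.240, posterior mean = 0.240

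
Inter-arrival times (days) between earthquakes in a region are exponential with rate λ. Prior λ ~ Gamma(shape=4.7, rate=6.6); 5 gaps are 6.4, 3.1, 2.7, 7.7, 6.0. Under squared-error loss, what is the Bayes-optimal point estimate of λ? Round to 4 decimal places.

Σ times = 25.9. Posterior: Gamma(shape = 4.7+5 = 9.7, rate = 6.6+25.9 = 32.5).
Mode = (α−1)/β = 8.7/32.5 = 0.2677.
Mean = α/β = 9.7/32.5 = 0.2985.
Squared-error loss ⇒ the optimal estimator is the posterior mean.

0.2985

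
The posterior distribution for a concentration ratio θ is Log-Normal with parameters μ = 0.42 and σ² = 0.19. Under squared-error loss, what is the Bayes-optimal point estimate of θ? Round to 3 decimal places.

1.674

Mode = exp(μ − σ²) = exp(0.23) = 1.259.
Mean = exp(μ + σ²/2) = exp(0.515) = 1.674.
Squared-error loss ⇒ the optimal estimator is the posterior mean.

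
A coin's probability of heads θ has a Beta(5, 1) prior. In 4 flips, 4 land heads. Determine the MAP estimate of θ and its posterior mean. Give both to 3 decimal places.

Posterior: Beta(5+4, 1+0) = Beta(9, 1).
Since β = 1 ≤ 1 and α > 1, the Beta density is monotone increasing on [0,1]; the mode is at 1.
Mean = 9/(9+1) = 0.900.
Mode > mean: the posterior has a left tail.

MAP estimate = 1.000, posterior mean = 0.900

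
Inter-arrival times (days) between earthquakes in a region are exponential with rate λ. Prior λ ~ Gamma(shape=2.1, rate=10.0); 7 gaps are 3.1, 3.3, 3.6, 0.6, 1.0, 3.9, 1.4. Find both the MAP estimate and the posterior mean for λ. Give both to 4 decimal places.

MAP estimate = 0.3011, posterior mean = 0.3383

Σ times = 16.9. Posterior: Gamma(shape = 2.1+7 = 9.1, rate = 10.0+16.9 = 26.9).
Mode = (α−1)/β = 8.1/26.9 = 0.3011.
Mean = α/β = 9.1/26.9 = 0.3383.
The posterior is right-skewed, so the mean exceeds the mode.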